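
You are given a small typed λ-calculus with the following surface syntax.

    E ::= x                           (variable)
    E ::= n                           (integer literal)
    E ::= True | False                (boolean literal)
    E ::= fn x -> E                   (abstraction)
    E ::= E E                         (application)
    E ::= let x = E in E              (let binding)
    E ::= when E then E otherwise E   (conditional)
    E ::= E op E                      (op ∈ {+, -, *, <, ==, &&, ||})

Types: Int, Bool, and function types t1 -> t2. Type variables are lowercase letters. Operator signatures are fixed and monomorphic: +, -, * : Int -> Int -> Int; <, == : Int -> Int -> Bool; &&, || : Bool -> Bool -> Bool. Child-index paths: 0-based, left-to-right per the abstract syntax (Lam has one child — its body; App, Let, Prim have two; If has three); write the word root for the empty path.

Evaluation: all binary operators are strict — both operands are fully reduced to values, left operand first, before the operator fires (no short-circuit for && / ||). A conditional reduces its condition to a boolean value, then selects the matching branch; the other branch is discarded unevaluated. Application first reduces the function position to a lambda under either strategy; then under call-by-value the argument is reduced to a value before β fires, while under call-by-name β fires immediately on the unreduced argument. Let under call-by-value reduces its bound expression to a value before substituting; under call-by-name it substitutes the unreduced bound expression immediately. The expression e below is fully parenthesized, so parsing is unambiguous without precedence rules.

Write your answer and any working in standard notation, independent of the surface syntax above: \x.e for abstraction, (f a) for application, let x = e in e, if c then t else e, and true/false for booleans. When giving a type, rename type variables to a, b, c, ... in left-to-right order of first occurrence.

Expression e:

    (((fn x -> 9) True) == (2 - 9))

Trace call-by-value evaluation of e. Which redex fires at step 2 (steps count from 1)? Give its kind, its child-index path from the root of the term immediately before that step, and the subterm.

Derivation:
step 0: (((\x.9) true) == (2 - 9))
step 1: [beta@0] (9 == (2 - 9))
step 2: [delta@1] (9 == -7)

Answer: delta at 1 : (2 - 9)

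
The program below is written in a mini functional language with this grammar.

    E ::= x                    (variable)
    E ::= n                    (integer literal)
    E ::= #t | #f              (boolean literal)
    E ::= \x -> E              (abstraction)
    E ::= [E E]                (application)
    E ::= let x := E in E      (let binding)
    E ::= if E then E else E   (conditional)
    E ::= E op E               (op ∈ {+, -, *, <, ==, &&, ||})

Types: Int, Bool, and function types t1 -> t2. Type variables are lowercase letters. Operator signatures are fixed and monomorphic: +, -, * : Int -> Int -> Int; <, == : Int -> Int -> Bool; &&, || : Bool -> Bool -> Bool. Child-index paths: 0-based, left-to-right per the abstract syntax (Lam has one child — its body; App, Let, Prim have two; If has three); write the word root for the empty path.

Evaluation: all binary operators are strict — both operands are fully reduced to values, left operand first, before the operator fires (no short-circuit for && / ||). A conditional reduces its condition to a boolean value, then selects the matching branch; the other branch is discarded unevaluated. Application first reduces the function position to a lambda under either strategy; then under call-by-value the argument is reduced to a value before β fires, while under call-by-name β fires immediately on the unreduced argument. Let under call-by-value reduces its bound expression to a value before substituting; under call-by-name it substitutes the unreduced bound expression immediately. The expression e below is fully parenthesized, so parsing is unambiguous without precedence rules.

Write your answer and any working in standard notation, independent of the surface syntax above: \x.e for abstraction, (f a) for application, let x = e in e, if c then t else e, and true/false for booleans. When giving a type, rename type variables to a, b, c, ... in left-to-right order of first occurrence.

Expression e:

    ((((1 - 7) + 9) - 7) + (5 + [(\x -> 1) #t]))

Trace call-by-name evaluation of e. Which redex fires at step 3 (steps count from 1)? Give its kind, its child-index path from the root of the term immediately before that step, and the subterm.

Derivation:
step 0: ((((1 - 7) + 9) - 7) + (5 + ((\x.1) true)))
step 1: [delta@0.0.0] (((-6 + 9) - 7) + (5 + ((\x.1) true)))
step 2: [delta@0.0] ((3 - 7) + (5 + ((\x.1) true)))
step 3: [delta@0] (-4 + (5 + ((\x.1) true)))

Answer: delta at 0 : (3 - 7)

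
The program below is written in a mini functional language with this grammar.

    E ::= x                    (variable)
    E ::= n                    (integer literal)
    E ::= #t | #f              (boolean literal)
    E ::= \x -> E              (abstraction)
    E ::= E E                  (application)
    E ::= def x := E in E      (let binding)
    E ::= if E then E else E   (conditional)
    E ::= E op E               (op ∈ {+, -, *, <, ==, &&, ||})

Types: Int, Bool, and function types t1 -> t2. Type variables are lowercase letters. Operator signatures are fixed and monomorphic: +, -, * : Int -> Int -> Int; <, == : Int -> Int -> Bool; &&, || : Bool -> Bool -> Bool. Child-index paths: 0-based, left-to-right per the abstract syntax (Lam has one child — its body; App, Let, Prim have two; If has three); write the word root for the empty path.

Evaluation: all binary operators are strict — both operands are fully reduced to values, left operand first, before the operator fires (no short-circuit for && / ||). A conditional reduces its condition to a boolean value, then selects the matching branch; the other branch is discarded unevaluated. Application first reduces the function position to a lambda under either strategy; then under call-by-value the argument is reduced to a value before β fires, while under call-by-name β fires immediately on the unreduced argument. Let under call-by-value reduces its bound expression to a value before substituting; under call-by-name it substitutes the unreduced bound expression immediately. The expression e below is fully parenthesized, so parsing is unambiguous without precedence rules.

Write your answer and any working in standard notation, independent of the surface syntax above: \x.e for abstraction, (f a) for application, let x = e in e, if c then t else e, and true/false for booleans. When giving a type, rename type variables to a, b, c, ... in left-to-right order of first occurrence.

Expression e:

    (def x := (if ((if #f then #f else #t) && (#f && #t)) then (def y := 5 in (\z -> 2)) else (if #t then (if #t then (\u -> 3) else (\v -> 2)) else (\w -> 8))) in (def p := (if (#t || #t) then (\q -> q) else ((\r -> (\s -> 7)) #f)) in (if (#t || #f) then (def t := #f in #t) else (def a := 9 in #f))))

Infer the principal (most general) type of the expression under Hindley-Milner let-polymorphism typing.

Working:
  unify Bool ~ Bool
  unify Bool ~ Bool
  unify Bool ~ Bool
  unify Bool ~ Bool
  unify Bool ~ Bool
  unify Bool ~ Bool
  unify Bool ~ Bool
let y : Int
\z._ : a -> Int
  unify Bool ~ Bool
  unify Bool ~ Bool
\u._ : b -> Int
\v._ : c -> Int
  unify b -> Int ~ c -> Int
  unify b ~ c
  unify Int ~ Int
\w._ : d -> Int
  unify c -> Int ~ d -> Int
  unify c ~ d
  unify Int ~ Int
  unify a -> Int ~ d -> Int
  unify a ~ d
  unify Int ~ Int
let x : forall. d -> Int
  unify Bool ~ Bool
  unify Bool ~ Bool
  unify Bool ~ Bool
q : e
\q._ : e -> e
\s._ : g -> Int
\r._ : f -> g -> Int
  unify f -> g -> Int ~ Bool -> h
  unify f ~ Bool
  unify g -> Int ~ h
_ _ : g -> Int
  unify e -> e ~ g -> Int
  unify e ~ g
  unify g ~ Int
let p : Int -> Int
  unify Bool ~ Bool
  unify Bool ~ Bool
  unify Bool ~ Bool
let t : Bool
let a : Int
  unify Bool ~ Bool

Answer: Bool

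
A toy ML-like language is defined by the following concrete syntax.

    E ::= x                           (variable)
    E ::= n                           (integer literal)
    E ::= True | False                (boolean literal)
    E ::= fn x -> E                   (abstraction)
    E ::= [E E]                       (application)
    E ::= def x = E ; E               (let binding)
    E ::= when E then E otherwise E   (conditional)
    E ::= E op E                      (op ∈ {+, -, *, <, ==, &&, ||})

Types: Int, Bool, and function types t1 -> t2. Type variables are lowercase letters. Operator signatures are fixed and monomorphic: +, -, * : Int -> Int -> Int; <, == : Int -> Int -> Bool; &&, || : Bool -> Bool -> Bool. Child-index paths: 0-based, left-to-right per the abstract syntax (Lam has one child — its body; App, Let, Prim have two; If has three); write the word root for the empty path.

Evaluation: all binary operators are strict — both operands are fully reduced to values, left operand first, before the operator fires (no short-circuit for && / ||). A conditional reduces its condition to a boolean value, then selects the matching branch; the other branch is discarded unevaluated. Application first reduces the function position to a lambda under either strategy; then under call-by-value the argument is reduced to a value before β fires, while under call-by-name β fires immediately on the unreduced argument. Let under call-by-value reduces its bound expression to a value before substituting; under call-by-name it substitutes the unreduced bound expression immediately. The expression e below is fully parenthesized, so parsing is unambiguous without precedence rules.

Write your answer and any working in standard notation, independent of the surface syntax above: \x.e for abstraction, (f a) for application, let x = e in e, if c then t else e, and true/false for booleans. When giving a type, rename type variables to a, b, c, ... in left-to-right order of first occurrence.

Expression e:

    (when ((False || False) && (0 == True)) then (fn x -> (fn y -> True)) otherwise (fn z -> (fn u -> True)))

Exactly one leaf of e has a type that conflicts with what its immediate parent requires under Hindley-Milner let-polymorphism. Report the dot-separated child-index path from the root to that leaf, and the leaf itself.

Trace:
  unify Bool ~ Bool
  unify Bool ~ Bool
  unify Bool ~ Bool
  unify Int ~ Int
  unify Bool ~ Int
  FAIL: mismatch Bool ~ Int

Answer: 0.1.1 : true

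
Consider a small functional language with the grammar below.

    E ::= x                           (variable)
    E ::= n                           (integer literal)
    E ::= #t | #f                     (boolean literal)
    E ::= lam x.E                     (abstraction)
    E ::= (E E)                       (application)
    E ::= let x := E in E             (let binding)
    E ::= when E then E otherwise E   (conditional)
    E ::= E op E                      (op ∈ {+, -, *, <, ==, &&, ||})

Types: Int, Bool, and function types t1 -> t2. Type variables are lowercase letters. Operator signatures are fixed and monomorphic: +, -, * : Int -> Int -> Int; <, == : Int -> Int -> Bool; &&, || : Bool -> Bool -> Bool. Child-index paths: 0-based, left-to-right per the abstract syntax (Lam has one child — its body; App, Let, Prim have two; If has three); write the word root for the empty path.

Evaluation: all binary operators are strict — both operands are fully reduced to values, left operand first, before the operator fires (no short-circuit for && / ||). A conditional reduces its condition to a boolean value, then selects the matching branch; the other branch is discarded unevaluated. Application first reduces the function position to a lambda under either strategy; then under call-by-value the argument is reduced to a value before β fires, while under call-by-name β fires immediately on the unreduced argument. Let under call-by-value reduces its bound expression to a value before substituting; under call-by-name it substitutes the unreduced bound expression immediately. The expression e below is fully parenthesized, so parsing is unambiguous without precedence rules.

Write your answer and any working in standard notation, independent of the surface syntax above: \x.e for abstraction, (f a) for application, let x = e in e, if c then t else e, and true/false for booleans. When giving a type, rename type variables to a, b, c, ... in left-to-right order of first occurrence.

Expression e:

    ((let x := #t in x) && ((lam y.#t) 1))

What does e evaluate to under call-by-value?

Answer: true

Working:
step 0: ((let x = true in x) && ((\y.true) 1))
step 1: [let@0] (true && ((\y.true) 1))
step 2: [beta@1] (true && true)
step 3: [delta@root] true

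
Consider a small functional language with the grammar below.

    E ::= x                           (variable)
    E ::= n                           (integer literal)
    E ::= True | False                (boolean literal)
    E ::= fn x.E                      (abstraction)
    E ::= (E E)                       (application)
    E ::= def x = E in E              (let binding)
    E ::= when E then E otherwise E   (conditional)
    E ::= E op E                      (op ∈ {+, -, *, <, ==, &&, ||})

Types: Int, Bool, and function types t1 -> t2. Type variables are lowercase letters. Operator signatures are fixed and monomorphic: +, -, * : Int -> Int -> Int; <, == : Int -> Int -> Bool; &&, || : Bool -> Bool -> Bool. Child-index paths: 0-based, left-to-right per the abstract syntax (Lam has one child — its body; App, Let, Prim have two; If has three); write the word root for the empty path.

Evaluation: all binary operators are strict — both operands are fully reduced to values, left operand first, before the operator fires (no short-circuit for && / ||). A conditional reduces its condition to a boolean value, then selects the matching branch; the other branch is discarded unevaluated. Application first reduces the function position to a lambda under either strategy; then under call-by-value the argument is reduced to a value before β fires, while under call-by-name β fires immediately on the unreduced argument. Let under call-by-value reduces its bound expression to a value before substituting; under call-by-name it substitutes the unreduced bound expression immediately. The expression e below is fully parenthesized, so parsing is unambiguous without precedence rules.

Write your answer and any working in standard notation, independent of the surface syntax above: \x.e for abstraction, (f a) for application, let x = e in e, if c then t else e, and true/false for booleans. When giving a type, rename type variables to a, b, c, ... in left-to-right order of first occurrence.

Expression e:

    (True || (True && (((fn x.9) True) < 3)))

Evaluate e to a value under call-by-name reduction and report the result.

Working:
step 0: (true || (true && (((\x.9) true) < 3)))
step 1: [beta@1.1.0] (true || (true && (9 < 3)))
step 2: [delta@1.1] (true || (true && false))
step 3: [delta@1] (true || false)
step 4: [delta@root] true

Answer: true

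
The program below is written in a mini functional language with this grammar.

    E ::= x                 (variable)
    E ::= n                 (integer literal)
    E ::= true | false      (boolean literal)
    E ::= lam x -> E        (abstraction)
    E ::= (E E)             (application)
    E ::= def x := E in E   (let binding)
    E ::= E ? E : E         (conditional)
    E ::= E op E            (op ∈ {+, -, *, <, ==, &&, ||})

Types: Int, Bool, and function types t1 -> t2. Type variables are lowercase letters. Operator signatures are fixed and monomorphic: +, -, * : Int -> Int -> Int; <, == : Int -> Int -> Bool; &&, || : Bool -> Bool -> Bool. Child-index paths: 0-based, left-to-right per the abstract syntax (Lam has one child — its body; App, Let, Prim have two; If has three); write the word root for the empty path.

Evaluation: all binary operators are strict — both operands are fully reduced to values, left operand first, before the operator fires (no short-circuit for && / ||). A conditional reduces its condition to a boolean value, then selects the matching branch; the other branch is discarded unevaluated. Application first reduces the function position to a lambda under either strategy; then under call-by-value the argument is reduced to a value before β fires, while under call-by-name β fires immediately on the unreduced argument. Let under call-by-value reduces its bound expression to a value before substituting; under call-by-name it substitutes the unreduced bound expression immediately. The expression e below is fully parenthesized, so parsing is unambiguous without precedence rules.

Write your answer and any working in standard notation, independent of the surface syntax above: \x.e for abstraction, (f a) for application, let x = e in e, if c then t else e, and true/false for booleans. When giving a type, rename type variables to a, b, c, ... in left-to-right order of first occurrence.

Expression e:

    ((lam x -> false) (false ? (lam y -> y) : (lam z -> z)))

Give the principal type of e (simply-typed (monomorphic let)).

Working:
\x._ : a -> Bool
  unify Bool ~ Bool
y : b
\y._ : b -> b
z : c
\z._ : c -> c
  unify b -> b ~ c -> c
  unify b ~ c
  unify c ~ c
  unify a -> Bool ~ (c -> c) -> d
  unify a ~ c -> c
  unify Bool ~ d
_ _ : Bool

Answer: Bool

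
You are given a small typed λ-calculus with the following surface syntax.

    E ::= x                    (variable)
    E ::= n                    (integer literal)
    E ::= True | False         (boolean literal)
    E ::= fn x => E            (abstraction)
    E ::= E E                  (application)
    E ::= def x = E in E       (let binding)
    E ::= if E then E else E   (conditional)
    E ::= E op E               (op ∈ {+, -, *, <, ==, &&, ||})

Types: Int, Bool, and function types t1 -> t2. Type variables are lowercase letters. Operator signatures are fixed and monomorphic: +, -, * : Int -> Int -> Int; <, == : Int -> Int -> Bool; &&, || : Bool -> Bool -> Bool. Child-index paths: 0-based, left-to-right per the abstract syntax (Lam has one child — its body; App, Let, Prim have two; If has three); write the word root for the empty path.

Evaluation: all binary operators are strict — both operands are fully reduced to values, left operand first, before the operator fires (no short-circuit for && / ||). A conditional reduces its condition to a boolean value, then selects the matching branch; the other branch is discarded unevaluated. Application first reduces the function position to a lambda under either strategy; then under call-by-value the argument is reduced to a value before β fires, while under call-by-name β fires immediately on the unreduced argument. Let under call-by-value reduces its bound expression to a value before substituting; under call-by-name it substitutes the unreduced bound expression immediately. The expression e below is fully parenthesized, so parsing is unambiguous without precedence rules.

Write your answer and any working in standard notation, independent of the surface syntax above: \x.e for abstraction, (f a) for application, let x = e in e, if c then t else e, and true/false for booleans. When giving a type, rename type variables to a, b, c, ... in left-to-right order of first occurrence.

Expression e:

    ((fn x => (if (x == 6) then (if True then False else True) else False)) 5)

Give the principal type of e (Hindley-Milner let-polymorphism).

Answer: Bool

Trace:
x : a
  unify a ~ Int
  unify Int ~ Int
  unify Bool ~ Bool
  unify Bool ~ Bool
  unify Bool ~ Bool
  unify Bool ~ Bool
\x._ : Int -> Bool
  unify Int -> Bool ~ Int -> b
  unify Int ~ Int
  unify Bool ~ b
_ _ : Bool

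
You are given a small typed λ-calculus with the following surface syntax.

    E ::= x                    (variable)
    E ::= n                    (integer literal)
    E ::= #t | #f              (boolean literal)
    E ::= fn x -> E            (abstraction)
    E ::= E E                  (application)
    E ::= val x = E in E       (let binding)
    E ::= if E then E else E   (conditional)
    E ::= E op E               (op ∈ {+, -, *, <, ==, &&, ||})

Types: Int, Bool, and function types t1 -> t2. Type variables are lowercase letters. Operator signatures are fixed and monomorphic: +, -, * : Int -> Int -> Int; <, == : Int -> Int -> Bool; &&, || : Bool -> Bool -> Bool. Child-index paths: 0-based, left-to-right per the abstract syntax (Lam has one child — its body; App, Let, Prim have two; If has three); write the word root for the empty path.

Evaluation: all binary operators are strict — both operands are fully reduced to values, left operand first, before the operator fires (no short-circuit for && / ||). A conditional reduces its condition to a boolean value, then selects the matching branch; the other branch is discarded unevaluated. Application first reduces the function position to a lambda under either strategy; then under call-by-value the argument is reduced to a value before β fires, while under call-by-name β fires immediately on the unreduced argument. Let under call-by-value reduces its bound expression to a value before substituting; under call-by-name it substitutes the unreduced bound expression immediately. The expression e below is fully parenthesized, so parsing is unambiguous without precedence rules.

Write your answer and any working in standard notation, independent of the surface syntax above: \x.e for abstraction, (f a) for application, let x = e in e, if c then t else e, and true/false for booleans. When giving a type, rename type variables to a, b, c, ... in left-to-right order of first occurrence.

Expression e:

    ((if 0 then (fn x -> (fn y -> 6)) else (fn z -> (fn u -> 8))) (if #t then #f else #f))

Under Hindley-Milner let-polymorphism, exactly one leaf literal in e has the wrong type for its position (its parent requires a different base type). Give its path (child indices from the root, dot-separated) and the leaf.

Trace:
  unify Int ~ Bool
  FAIL: mismatch Int ~ Bool

Answer: 0.0 : 0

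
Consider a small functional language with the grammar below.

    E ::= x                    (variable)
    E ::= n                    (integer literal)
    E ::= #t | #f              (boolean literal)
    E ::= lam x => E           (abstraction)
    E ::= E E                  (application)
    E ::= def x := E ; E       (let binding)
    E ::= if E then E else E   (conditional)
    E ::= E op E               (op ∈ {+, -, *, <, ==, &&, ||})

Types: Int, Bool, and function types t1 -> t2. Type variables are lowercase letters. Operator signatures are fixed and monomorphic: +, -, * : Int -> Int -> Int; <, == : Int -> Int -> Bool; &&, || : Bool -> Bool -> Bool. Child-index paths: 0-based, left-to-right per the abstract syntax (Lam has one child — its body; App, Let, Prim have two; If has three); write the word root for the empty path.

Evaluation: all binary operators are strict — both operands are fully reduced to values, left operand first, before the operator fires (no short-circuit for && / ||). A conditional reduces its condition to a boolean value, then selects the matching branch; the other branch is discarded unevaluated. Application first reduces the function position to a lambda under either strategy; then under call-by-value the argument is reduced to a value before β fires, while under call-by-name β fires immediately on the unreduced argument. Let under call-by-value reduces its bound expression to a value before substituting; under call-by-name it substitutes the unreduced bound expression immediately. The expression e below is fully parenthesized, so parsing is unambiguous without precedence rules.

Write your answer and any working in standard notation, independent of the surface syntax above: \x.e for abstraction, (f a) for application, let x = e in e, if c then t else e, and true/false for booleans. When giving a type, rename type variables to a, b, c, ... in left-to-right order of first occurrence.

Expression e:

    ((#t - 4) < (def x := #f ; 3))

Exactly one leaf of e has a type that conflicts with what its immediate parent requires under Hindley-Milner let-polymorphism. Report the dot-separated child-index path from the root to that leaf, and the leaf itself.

Derivation:
  unify Bool ~ Int
  FAIL: mismatch Bool ~ Int

Answer: 0.0 : true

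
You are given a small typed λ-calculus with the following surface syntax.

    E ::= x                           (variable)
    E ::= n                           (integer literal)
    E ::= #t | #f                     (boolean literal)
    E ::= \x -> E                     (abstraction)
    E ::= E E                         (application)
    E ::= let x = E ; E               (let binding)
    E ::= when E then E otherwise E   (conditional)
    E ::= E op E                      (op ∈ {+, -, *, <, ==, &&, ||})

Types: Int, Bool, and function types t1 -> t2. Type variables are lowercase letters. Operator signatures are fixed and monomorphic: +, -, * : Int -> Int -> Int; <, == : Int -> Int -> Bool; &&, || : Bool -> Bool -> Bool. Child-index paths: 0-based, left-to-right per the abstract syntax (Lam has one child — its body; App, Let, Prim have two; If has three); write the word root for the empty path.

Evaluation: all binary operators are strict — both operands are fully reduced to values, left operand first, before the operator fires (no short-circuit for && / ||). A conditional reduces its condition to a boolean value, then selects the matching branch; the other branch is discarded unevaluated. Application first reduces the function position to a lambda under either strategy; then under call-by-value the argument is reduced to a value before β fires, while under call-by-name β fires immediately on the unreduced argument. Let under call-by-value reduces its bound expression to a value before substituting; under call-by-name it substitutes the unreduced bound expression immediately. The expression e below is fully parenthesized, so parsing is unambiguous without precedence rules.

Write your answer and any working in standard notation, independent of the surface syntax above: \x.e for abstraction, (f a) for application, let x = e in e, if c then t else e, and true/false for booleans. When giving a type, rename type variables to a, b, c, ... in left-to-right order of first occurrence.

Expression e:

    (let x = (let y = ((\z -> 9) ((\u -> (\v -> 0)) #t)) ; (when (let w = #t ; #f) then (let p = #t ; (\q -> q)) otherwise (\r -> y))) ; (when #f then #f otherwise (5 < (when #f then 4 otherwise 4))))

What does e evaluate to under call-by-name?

Answer: false

Trace:
step 0: (let x = (let y = ((\z.9) ((\u.(\v.0)) true)) in (if (let w = true in false) then (let p = true in (\q.q)) else (\r.y))) in (if false then false else (5 < (if false then 4 else 4))))
step 1: [let@root] (if false then false else (5 < (if false then 4 else 4)))
step 2: [if@root] (5 < (if false then 4 else 4))
step 3: [if@1] (5 < 4)
step 4: [delta@root] false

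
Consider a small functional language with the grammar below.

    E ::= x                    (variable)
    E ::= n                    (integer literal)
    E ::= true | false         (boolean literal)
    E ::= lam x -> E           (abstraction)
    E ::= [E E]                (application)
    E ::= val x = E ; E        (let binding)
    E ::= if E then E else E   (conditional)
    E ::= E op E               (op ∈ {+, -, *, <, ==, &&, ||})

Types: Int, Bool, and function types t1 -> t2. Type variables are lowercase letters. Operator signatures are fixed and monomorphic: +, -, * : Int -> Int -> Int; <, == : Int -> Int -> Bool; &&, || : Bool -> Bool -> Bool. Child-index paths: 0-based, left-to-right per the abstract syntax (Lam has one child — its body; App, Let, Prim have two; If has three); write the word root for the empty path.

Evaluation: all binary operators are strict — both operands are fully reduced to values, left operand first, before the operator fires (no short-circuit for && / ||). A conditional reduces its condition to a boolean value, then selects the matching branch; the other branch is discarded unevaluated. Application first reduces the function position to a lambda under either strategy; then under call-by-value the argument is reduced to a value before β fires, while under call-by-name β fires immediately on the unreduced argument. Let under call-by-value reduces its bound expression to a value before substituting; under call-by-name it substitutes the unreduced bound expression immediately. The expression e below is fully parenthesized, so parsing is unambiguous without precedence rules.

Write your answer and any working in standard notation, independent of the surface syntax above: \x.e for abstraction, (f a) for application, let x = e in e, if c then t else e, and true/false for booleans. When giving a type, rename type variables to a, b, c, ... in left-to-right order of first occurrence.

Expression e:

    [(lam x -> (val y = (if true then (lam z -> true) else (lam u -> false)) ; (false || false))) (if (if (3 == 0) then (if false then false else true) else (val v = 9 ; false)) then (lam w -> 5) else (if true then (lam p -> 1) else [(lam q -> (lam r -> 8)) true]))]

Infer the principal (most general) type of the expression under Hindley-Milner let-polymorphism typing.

Answer: Bool

Trace:
  unify Bool ~ Bool
\z._ : b -> Bool
\u._ : c -> Bool
  unify b -> Bool ~ c -> Bool
  unify b ~ c
  unify Bool ~ Bool
let y : forall. c -> Bool
  unify Bool ~ Bool
  unify Bool ~ Bool
\x._ : a -> Bool
  unify Int ~ Int
  unify Int ~ Int
  unify Bool ~ Bool
  unify Bool ~ Bool
  unify Bool ~ Bool
let v : Int
  unify Bool ~ Bool
  unify Bool ~ Bool
\w._ : d -> Int
  unify Bool ~ Bool
\p._ : e -> Int
\r._ : g -> Int
\q._ : f -> g -> Int
  unify f -> g -> Int ~ Bool -> h
  unify f ~ Bool
  unify g -> Int ~ h
_ _ : g -> Int
  unify e -> Int ~ g -> Int
  unify e ~ g
  unify Int ~ Int
  unify d -> Int ~ g -> Int
  unify d ~ g
  unify Int ~ Int
  unify a -> Bool ~ (g -> Int) -> i
  unify a ~ g -> Int
  unify Bool ~ i
_ _ : Bool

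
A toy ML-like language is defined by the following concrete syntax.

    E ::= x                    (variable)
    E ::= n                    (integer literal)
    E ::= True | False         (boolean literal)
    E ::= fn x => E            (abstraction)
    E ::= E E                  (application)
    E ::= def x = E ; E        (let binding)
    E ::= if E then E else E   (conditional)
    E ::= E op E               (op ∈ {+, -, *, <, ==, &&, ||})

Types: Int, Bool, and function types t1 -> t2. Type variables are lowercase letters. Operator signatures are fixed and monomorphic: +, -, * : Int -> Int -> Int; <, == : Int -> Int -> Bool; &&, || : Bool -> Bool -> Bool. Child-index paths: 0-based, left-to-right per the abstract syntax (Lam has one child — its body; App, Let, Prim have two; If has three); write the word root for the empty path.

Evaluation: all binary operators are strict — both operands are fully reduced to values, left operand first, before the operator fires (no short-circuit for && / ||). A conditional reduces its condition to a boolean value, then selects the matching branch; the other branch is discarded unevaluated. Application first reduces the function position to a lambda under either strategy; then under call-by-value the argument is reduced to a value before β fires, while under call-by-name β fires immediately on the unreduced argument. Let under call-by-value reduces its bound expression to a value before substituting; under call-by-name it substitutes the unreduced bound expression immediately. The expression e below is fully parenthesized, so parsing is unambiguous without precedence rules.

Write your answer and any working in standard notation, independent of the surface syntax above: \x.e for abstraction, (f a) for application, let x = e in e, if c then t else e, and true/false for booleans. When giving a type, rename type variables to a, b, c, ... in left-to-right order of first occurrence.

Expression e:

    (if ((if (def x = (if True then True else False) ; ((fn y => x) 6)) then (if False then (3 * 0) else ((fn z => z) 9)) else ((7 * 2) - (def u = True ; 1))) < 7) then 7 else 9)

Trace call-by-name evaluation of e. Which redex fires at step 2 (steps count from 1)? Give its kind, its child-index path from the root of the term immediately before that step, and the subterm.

Derivation:
step 0: (if ((if (let x = (if true then true else false) in ((\y.x) 6)) then (if false then (3 * 0) else ((\z.z) 9)) else ((7 * 2) - (let u = true in 1))) < 7) then 7 else 9)
step 1: [let@0.0.0] (if ((if ((\y.(if true then true else false)) 6) then (if false then (3 * 0) else ((\z.z) 9)) else ((7 * 2) - (let u = true in 1))) < 7) then 7 else 9)
step 2: [beta@0.0.0] (if ((if (if true then true else false) then (if false then (3 * 0) else ((\z.z) 9)) else ((7 * 2) - (let u = true in 1))) < 7) then 7 else 9)

Answer: beta at 0.0.0 : ((\y.(if true then true else false)) 6)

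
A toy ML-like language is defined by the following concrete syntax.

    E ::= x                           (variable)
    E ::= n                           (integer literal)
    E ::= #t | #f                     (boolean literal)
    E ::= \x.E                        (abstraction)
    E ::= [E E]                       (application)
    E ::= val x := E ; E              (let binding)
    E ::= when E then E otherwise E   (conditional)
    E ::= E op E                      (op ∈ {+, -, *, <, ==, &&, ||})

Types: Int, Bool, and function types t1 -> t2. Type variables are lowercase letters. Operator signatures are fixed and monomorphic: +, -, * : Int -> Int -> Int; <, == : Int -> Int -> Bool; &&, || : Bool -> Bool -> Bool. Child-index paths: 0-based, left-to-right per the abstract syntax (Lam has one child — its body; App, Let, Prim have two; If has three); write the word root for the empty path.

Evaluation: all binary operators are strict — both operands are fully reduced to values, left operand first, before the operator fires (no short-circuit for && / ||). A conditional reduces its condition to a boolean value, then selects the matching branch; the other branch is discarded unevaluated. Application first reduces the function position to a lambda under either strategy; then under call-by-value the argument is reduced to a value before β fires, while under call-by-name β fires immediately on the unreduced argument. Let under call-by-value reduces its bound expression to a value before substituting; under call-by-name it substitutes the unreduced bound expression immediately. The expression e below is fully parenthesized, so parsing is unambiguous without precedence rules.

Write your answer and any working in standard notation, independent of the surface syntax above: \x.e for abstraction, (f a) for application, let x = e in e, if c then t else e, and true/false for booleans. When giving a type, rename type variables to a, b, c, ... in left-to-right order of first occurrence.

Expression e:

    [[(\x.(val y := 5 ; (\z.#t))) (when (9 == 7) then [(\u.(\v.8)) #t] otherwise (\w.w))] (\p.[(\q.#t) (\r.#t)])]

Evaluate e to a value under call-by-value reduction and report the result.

Answer: true

Trace:
step 0: (((\x.(let y = 5 in (\z.true))) (if (9 == 7) then ((\u.(\v.8)) true) else (\w.w))) (\p.((\q.true) (\r.true))))
step 1: [delta@0.1.0] (((\x.(let y = 5 in (\z.true))) (if false then ((\u.(\v.8)) true) else (\w.w))) (\p.((\q.true) (\r.true))))
step 2: [if@0.1] (((\x.(let y = 5 in (\z.true))) (\w.w)) (\p.((\q.true) (\r.true))))
step 3: [beta@0] ((let y = 5 in (\z.true)) (\p.((\q.true) (\r.true))))
step 4: [let@0] ((\z.true) (\p.((\q.true) (\r.true))))
step 5: [beta@root] true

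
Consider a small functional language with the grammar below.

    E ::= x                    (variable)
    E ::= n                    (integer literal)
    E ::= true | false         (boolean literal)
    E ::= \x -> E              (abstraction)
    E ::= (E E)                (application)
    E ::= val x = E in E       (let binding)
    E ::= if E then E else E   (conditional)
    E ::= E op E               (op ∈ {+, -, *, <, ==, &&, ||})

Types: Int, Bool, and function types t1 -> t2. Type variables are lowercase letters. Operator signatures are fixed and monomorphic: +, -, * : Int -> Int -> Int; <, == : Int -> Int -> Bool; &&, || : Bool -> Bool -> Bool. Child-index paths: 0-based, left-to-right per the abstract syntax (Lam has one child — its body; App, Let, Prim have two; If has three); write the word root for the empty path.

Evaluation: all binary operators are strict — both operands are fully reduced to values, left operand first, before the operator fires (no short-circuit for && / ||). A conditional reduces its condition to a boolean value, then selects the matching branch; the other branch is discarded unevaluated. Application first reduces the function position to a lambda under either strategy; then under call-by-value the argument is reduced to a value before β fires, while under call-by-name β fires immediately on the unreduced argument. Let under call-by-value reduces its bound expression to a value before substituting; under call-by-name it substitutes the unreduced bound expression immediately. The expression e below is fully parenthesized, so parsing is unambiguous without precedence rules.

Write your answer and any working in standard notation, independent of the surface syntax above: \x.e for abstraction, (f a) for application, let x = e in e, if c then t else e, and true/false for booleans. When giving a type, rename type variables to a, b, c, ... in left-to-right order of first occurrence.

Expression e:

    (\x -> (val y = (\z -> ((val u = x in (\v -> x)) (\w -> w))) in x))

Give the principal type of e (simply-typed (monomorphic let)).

Working:
x : a
let u : a
x : a
\v._ : c -> a
w : d
\w._ : d -> d
  unify c -> a ~ (d -> d) -> e
  unify c ~ d -> d
  unify a ~ e
_ _ : e
\z._ : b -> e
let y : b -> e
x : e
\x._ : e -> e

Answer: a -> a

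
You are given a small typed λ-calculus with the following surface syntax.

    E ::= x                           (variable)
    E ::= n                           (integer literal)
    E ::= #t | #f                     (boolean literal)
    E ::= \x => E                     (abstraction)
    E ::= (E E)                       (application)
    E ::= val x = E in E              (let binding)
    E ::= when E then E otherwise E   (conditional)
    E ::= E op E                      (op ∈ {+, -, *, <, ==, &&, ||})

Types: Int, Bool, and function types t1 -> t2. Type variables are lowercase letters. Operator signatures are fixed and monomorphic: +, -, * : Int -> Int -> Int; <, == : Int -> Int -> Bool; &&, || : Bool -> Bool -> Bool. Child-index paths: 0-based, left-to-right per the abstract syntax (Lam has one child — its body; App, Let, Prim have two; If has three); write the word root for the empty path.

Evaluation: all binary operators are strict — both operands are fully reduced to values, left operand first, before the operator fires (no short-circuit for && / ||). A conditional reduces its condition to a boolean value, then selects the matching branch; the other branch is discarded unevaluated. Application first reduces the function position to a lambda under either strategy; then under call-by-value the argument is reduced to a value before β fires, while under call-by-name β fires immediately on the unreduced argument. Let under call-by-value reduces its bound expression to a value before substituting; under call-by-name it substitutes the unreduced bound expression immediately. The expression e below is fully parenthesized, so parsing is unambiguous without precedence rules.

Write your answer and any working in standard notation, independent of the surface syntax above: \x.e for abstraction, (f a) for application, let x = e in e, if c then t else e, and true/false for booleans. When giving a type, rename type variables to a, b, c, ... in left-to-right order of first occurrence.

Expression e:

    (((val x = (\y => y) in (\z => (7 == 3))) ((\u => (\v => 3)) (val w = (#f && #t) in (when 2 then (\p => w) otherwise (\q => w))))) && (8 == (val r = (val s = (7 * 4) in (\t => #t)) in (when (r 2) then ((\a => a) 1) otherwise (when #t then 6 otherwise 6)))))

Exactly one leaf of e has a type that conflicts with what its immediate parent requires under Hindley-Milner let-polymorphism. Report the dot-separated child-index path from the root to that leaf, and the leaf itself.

Answer: 0.1.1.1.0 : 2

Trace:
y : a
\y._ : a -> a
let x : forall. a -> a
  unify Int ~ Int
  unify Int ~ Int
\z._ : b -> Bool
\v._ : d -> Int
\u._ : c -> d -> Int
  unify Bool ~ Bool
  unify Bool ~ Bool
let w : Bool
  unify Int ~ Bool
  FAIL: mismatch Int ~ Bool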